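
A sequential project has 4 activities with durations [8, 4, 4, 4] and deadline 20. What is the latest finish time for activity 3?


LF(activity 3) = deadline - sum of successor durations
Successors: activities 4 through 4 with durations [4]
Sum of successor durations = 4
LF = 20 - 4 = 16

16


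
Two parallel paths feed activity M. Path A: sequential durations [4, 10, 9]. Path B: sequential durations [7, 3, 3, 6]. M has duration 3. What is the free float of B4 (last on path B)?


ES(B4) = sum of predecessors on chain B = 13
EF(B4) = ES + duration = 13 + 6 = 19
Successor of B4 is M. ES(M) = max(sum(A), sum(B)) = max(23, 19) = 23
Free float = ES(successor) - EF(current) = 23 - 19 = 4

4


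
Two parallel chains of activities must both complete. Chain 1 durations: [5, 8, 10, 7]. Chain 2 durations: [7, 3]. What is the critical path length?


Path A total = 5 + 8 + 10 + 7 = 30
Path B total = 7 + 3 = 10
Critical path = longest path = max(30, 10) = 30

30


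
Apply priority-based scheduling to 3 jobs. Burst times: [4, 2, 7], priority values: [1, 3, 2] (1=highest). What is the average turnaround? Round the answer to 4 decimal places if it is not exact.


Sort by priority (ascending = highest first):
Order: [(1, 4), (2, 7), (3, 2)]
Completion times:
  Priority 1, burst=4, C=4
  Priority 2, burst=7, C=11
  Priority 3, burst=2, C=13
Average turnaround = 28/3 = 9.3333

9.3333


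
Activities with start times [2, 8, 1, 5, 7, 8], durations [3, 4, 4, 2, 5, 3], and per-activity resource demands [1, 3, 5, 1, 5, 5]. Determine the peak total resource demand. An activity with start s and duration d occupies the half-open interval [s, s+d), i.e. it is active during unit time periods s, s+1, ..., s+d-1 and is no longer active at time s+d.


Each activity i is active on [start_i, start_i + duration_i).
Compute total resource usage per time slot:
  t=0: active resources = [], total = 0
  t=1: active resources = [5], total = 5
  t=2: active resources = [1, 5], total = 6
  t=3: active resources = [1, 5], total = 6
  t=4: active resources = [1, 5], total = 6
  t=5: active resources = [1], total = 1
  t=6: active resources = [1], total = 1
  t=7: active resources = [5], total = 5
  t=8: active resources = [3, 5, 5], total = 13
  t=9: active resources = [3, 5, 5], total = 13
  t=10: active resources = [3, 5, 5], total = 13
  t=11: active resources = [3, 5], total = 8
Peak resource demand = 13

13


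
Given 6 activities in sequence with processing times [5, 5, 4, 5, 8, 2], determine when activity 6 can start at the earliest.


Activity 6 starts after activities 1 through 5 complete.
Predecessor durations: [5, 5, 4, 5, 8]
ES = 5 + 5 + 4 + 5 + 8 = 27

27


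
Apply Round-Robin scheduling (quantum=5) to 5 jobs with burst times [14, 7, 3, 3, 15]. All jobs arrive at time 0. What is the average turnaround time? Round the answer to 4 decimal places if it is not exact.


Time quantum = 5
Execution trace:
  J1 runs 5 units, time = 5
  J2 runs 5 units, time = 10
  J3 runs 3 units, time = 13
  J4 runs 3 units, time = 16
  J5 runs 5 units, time = 21
  J1 runs 5 units, time = 26
  J2 runs 2 units, time = 28
  J5 runs 5 units, time = 33
  J1 runs 4 units, time = 37
  J5 runs 5 units, time = 42
Finish times: [37, 28, 13, 16, 42]
Average turnaround = 136/5 = 27.2

27.2


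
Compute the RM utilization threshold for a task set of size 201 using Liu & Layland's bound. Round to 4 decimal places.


Compute 2^(1/201) = 1.0034544463
Subtract 1: 1.0034544463 - 1 = 0.0034544463
Multiply by n: 201 * 0.0034544463 = 0.6943437063
Round to 4 dp: 0.6943

0.6943


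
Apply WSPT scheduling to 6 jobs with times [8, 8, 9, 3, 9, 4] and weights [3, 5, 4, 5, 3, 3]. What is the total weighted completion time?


Compute p/w ratios and sort ascending (WSPT): [(3, 5), (4, 3), (8, 5), (9, 4), (8, 3), (9, 3)]
Compute weighted completion times:
  Job (p=3,w=5): C=3, w*C=5*3=15
  Job (p=4,w=3): C=7, w*C=3*7=21
  Job (p=8,w=5): C=15, w*C=5*15=75
  Job (p=9,w=4): C=24, w*C=4*24=96
  Job (p=8,w=3): C=32, w*C=3*32=96
  Job (p=9,w=3): C=41, w*C=3*41=123
Total weighted completion time = 426

426


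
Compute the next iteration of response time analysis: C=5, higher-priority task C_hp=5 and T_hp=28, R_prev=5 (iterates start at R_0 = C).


R_next = C + ceil(R_prev / T_hp) * C_hp
ceil(5 / 28) = ceil(0.1786) = 1
Interference = 1 * 5 = 5
R_next = 5 + 5 = 10

10


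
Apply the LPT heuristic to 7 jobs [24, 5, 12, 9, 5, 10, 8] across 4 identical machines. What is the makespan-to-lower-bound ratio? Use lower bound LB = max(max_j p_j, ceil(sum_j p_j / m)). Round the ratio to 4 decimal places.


LPT order: [24, 12, 10, 9, 8, 5, 5]
Machine loads after assignment: [24, 17, 15, 17]
LPT makespan = 24
Lower bound = max(max_job, ceil(total/4)) = max(24, 19) = 24
Ratio = 24 / 24 = 1.0

1.0


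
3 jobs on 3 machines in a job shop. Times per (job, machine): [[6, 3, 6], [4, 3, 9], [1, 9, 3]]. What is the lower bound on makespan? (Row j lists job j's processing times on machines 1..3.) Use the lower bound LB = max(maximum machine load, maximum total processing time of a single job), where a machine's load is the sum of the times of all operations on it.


Machine loads:
  Machine 1: 6 + 4 + 1 = 11
  Machine 2: 3 + 3 + 9 = 15
  Machine 3: 6 + 9 + 3 = 18
Max machine load = 18
Job totals:
  Job 1: 15
  Job 2: 16
  Job 3: 13
Max job total = 16
Lower bound = max(18, 16) = 18

18


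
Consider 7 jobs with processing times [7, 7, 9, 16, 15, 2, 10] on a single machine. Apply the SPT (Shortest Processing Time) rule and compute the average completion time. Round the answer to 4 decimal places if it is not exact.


Sort jobs by processing time (SPT order): [2, 7, 7, 9, 10, 15, 16]
Compute completion times sequentially:
  Job 1: processing = 2, completes at 2
  Job 2: processing = 7, completes at 9
  Job 3: processing = 7, completes at 16
  Job 4: processing = 9, completes at 25
  Job 5: processing = 10, completes at 35
  Job 6: processing = 15, completes at 50
  Job 7: processing = 16, completes at 66
Sum of completion times = 203
Average completion time = 203/7 = 29.0

29.0


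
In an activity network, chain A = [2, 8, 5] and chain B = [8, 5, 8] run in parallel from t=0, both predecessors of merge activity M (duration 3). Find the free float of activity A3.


ES(A3) = sum of predecessors on chain A = 10
EF(A3) = ES + duration = 10 + 5 = 15
Successor of A3 is M. ES(M) = max(sum(A), sum(B)) = max(15, 21) = 21
Free float = ES(successor) - EF(current) = 21 - 15 = 6

6


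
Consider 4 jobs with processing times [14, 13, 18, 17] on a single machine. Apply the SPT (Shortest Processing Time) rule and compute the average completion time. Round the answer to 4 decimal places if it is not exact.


Sort jobs by processing time (SPT order): [13, 14, 17, 18]
Compute completion times sequentially:
  Job 1: processing = 13, completes at 13
  Job 2: processing = 14, completes at 27
  Job 3: processing = 17, completes at 44
  Job 4: processing = 18, completes at 62
Sum of completion times = 146
Average completion time = 146/4 = 36.5

36.5


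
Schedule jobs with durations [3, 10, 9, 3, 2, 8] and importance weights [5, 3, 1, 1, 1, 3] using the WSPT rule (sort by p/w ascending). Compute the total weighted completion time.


Compute p/w ratios and sort ascending (WSPT): [(3, 5), (2, 1), (8, 3), (3, 1), (10, 3), (9, 1)]
Compute weighted completion times:
  Job (p=3,w=5): C=3, w*C=5*3=15
  Job (p=2,w=1): C=5, w*C=1*5=5
  Job (p=8,w=3): C=13, w*C=3*13=39
  Job (p=3,w=1): C=16, w*C=1*16=16
  Job (p=10,w=3): C=26, w*C=3*26=78
  Job (p=9,w=1): C=35, w*C=1*35=35
Total weighted completion time = 188

188


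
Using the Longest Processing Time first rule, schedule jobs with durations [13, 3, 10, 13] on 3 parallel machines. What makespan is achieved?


Sort jobs in decreasing order (LPT): [13, 13, 10, 3]
Assign each job to the least loaded machine:
  Machine 1: jobs [13], load = 13
  Machine 2: jobs [13], load = 13
  Machine 3: jobs [10, 3], load = 13
Makespan = max load = 13

13


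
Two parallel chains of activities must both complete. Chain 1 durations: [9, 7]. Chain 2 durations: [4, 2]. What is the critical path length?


Path A total = 9 + 7 = 16
Path B total = 4 + 2 = 6
Critical path = longest path = max(16, 6) = 16

16


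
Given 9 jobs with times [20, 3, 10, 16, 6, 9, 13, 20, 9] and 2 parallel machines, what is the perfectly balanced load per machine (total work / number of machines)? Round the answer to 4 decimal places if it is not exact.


Total processing time = 20 + 3 + 10 + 16 + 6 + 9 + 13 + 20 + 9 = 106
Number of machines = 2
Ideal balanced load = 106 / 2 = 53.0

53.0


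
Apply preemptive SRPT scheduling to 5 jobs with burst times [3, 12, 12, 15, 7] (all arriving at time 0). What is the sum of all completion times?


Since all jobs arrive at t=0, SRPT equals SPT ordering.
SPT order: [3, 7, 12, 12, 15]
Completion times:
  Job 1: p=3, C=3
  Job 2: p=7, C=10
  Job 3: p=12, C=22
  Job 4: p=12, C=34
  Job 5: p=15, C=49
Total completion time = 3 + 10 + 22 + 34 + 49 = 118

118


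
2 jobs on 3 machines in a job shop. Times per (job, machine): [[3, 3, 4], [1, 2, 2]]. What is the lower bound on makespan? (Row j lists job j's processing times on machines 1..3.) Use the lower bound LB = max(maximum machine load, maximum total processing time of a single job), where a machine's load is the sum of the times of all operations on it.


Machine loads:
  Machine 1: 3 + 1 = 4
  Machine 2: 3 + 2 = 5
  Machine 3: 4 + 2 = 6
Max machine load = 6
Job totals:
  Job 1: 10
  Job 2: 5
Max job total = 10
Lower bound = max(6, 10) = 10

10


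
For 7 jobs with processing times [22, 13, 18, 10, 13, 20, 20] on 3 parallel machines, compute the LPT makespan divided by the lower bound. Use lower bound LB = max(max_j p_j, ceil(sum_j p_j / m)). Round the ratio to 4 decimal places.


LPT order: [22, 20, 20, 18, 13, 13, 10]
Machine loads after assignment: [35, 38, 43]
LPT makespan = 43
Lower bound = max(max_job, ceil(total/3)) = max(22, 39) = 39
Ratio = 43 / 39 = 1.1026

1.1026


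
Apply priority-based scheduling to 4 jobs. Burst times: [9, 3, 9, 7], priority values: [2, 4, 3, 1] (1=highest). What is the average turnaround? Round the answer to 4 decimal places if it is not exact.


Sort by priority (ascending = highest first):
Order: [(1, 7), (2, 9), (3, 9), (4, 3)]
Completion times:
  Priority 1, burst=7, C=7
  Priority 2, burst=9, C=16
  Priority 3, burst=9, C=25
  Priority 4, burst=3, C=28
Average turnaround = 76/4 = 19.0

19.0


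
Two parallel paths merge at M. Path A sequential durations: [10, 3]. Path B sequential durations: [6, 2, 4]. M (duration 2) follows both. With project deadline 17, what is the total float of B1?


Forward pass: ES(B1) = sum of predecessors on chain B = 0
EF = ES + duration = 0 + 6 = 6
Backward pass: LF(M) = deadline = 17; LS(M) = 17 - 2 = 15
LF(B1) = LS(M) - sum(successors on chain B) = 15 - 6 = 9
LS = LF - duration = 9 - 6 = 3
Total float = LS - ES = 3 - 0 = 3

3


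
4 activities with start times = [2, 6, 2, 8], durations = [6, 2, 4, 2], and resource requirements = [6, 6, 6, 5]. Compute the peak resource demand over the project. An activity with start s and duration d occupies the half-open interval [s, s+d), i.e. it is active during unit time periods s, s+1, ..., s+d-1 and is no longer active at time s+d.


Each activity i is active on [start_i, start_i + duration_i).
Compute total resource usage per time slot:
  t=0: active resources = [], total = 0
  t=1: active resources = [], total = 0
  t=2: active resources = [6, 6], total = 12
  t=3: active resources = [6, 6], total = 12
  t=4: active resources = [6, 6], total = 12
  t=5: active resources = [6, 6], total = 12
  t=6: active resources = [6, 6], total = 12
  t=7: active resources = [6, 6], total = 12
  t=8: active resources = [5], total = 5
  t=9: active resources = [5], total = 5
Peak resource demand = 12

12


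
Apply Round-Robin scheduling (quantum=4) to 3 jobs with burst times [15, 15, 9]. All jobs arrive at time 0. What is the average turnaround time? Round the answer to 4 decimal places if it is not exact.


Time quantum = 4
Execution trace:
  J1 runs 4 units, time = 4
  J2 runs 4 units, time = 8
  J3 runs 4 units, time = 12
  J1 runs 4 units, time = 16
  J2 runs 4 units, time = 20
  J3 runs 4 units, time = 24
  J1 runs 4 units, time = 28
  J2 runs 4 units, time = 32
  J3 runs 1 units, time = 33
  J1 runs 3 units, time = 36
  J2 runs 3 units, time = 39
Finish times: [36, 39, 33]
Average turnaround = 108/3 = 36.0

36.0


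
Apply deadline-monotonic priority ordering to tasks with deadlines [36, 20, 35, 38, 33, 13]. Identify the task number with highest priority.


Sort tasks by relative deadline (ascending):
  Task 6: deadline = 13
  Task 2: deadline = 20
  Task 5: deadline = 33
  Task 3: deadline = 35
  Task 1: deadline = 36
  Task 4: deadline = 38
Priority order (highest first): [6, 2, 5, 3, 1, 4]
Highest priority task = 6

6


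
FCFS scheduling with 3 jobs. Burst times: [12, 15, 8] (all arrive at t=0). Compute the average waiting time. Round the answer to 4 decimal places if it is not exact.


FCFS order (as given): [12, 15, 8]
Waiting times:
  Job 1: wait = 0
  Job 2: wait = 12
  Job 3: wait = 27
Sum of waiting times = 39
Average waiting time = 39/3 = 13.0

13.0


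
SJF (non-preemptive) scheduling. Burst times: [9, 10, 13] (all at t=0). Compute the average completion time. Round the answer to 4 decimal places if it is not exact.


SJF order (ascending): [9, 10, 13]
Completion times:
  Job 1: burst=9, C=9
  Job 2: burst=10, C=19
  Job 3: burst=13, C=32
Average completion = 60/3 = 20.0

20.0


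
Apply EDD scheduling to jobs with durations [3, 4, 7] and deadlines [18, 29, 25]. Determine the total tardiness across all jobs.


Sort by due date (EDD order): [(3, 18), (7, 25), (4, 29)]
Compute completion times and tardiness:
  Job 1: p=3, d=18, C=3, tardiness=max(0,3-18)=0
  Job 2: p=7, d=25, C=10, tardiness=max(0,10-25)=0
  Job 3: p=4, d=29, C=14, tardiness=max(0,14-29)=0
Total tardiness = 0

0


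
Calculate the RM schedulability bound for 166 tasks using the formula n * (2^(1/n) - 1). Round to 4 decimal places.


Compute 2^(1/166) = 1.0041843153
Subtract 1: 1.0041843153 - 1 = 0.0041843153
Multiply by n: 166 * 0.0041843153 = 0.6945963398
Round to 4 dp: 0.6946

0.6946


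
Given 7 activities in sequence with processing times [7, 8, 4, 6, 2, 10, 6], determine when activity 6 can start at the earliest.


Activity 6 starts after activities 1 through 5 complete.
Predecessor durations: [7, 8, 4, 6, 2]
ES = 7 + 8 + 4 + 6 + 2 = 27

27


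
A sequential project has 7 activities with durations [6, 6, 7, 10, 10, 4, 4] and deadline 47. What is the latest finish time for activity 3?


LF(activity 3) = deadline - sum of successor durations
Successors: activities 4 through 7 with durations [10, 10, 4, 4]
Sum of successor durations = 28
LF = 47 - 28 = 19

19


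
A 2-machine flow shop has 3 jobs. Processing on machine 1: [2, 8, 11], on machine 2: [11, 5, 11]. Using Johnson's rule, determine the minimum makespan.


Apply Johnson's rule:
  Group 1 (a <= b): [(1, 2, 11), (3, 11, 11)]
  Group 2 (a > b): [(2, 8, 5)]
Optimal job order: [1, 3, 2]
Schedule:
  Job 1: M1 done at 2, M2 done at 13
  Job 3: M1 done at 13, M2 done at 24
  Job 2: M1 done at 21, M2 done at 29
Makespan = 29

29


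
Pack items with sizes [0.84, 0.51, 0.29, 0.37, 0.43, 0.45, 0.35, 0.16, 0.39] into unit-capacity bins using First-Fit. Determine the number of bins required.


Place items sequentially using First-Fit:
  Item 0.84 -> new Bin 1
  Item 0.51 -> new Bin 2
  Item 0.29 -> Bin 2 (now 0.8)
  Item 0.37 -> new Bin 3
  Item 0.43 -> Bin 3 (now 0.8)
  Item 0.45 -> new Bin 4
  Item 0.35 -> Bin 4 (now 0.8)
  Item 0.16 -> Bin 1 (now 1.0)
  Item 0.39 -> new Bin 5
Total bins used = 5

5


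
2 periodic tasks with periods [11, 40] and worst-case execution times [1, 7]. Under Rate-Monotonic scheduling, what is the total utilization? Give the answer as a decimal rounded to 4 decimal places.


Compute individual utilizations (exact fractions):
  Task 1: C/T = 1/11 (approx. 0.0909)
  Task 2: C/T = 7/40 (approx. 0.175)
Total utilization U = 1/11 + 7/40 = 117/440
Rounded to 4 decimal places: U = 0.2659
RM (Liu & Layland) bound for 2 tasks = 0.828427; compare with U = 117/440 (approx. 0.265909)
U <= bound, so schedulable by RM sufficient condition.

0.2659


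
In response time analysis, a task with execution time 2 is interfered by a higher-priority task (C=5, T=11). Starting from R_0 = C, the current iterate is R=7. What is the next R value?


R_next = C + ceil(R_prev / T_hp) * C_hp
ceil(7 / 11) = ceil(0.6364) = 1
Interference = 1 * 5 = 5
R_next = 2 + 5 = 7
R_next = R_prev, so the iteration has converged (response time = 7).

7


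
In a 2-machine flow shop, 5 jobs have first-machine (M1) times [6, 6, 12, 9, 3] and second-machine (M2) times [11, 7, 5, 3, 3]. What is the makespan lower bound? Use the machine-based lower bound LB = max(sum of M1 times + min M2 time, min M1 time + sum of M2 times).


LB1 = sum(M1 times) + min(M2 times) = 36 + 3 = 39
LB2 = min(M1 times) + sum(M2 times) = 3 + 29 = 32
Lower bound = max(LB1, LB2) = max(39, 32) = 39

39


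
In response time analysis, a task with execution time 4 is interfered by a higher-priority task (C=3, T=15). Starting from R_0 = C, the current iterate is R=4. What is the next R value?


R_next = C + ceil(R_prev / T_hp) * C_hp
ceil(4 / 15) = ceil(0.2667) = 1
Interference = 1 * 3 = 3
R_next = 4 + 3 = 7

7


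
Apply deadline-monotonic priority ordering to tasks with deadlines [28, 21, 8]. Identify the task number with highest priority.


Sort tasks by relative deadline (ascending):
  Task 3: deadline = 8
  Task 2: deadline = 21
  Task 1: deadline = 28
Priority order (highest first): [3, 2, 1]
Highest priority task = 3

3


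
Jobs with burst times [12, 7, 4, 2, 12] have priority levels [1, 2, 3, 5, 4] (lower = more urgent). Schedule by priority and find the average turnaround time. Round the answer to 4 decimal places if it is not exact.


Sort by priority (ascending = highest first):
Order: [(1, 12), (2, 7), (3, 4), (4, 12), (5, 2)]
Completion times:
  Priority 1, burst=12, C=12
  Priority 2, burst=7, C=19
  Priority 3, burst=4, C=23
  Priority 4, burst=12, C=35
  Priority 5, burst=2, C=37
Average turnaround = 126/5 = 25.2

25.2


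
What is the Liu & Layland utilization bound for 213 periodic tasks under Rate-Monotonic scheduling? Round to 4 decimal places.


Compute 2^(1/213) = 1.0032595128
Subtract 1: 1.0032595128 - 1 = 0.0032595128
Multiply by n: 213 * 0.0032595128 = 0.6942762264
Round to 4 dp: 0.6943

0.6943


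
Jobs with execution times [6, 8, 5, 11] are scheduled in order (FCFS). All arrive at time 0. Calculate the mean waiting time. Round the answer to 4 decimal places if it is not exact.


FCFS order (as given): [6, 8, 5, 11]
Waiting times:
  Job 1: wait = 0
  Job 2: wait = 6
  Job 3: wait = 14
  Job 4: wait = 19
Sum of waiting times = 39
Average waiting time = 39/4 = 9.75

9.75


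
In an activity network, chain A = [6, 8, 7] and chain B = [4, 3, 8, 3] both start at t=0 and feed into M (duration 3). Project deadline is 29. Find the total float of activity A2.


Forward pass: ES(A2) = sum of predecessors on chain A = 6
EF = ES + duration = 6 + 8 = 14
Backward pass: LF(M) = deadline = 29; LS(M) = 29 - 3 = 26
LF(A2) = LS(M) - sum(successors on chain A) = 26 - 7 = 19
LS = LF - duration = 19 - 8 = 11
Total float = LS - ES = 11 - 6 = 5

5


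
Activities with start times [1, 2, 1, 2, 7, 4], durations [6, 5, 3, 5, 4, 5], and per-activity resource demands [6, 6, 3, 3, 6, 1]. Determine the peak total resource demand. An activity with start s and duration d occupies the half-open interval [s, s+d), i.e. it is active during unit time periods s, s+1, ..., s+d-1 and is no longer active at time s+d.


Each activity i is active on [start_i, start_i + duration_i).
Compute total resource usage per time slot:
  t=0: active resources = [], total = 0
  t=1: active resources = [6, 3], total = 9
  t=2: active resources = [6, 6, 3, 3], total = 18
  t=3: active resources = [6, 6, 3, 3], total = 18
  t=4: active resources = [6, 6, 3, 1], total = 16
  t=5: active resources = [6, 6, 3, 1], total = 16
  t=6: active resources = [6, 6, 3, 1], total = 16
  t=7: active resources = [6, 1], total = 7
  t=8: active resources = [6, 1], total = 7
  t=9: active resources = [6], total = 6
  t=10: active resources = [6], total = 6
Peak resource demand = 18

18


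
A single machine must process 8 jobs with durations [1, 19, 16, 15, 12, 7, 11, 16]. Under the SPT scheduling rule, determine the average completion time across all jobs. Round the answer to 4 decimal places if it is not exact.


Sort jobs by processing time (SPT order): [1, 7, 11, 12, 15, 16, 16, 19]
Compute completion times sequentially:
  Job 1: processing = 1, completes at 1
  Job 2: processing = 7, completes at 8
  Job 3: processing = 11, completes at 19
  Job 4: processing = 12, completes at 31
  Job 5: processing = 15, completes at 46
  Job 6: processing = 16, completes at 62
  Job 7: processing = 16, completes at 78
  Job 8: processing = 19, completes at 97
Sum of completion times = 342
Average completion time = 342/8 = 42.75

42.75


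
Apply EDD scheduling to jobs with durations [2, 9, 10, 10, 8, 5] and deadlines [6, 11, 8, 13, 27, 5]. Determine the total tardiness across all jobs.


Sort by due date (EDD order): [(5, 5), (2, 6), (10, 8), (9, 11), (10, 13), (8, 27)]
Compute completion times and tardiness:
  Job 1: p=5, d=5, C=5, tardiness=max(0,5-5)=0
  Job 2: p=2, d=6, C=7, tardiness=max(0,7-6)=1
  Job 3: p=10, d=8, C=17, tardiness=max(0,17-8)=9
  Job 4: p=9, d=11, C=26, tardiness=max(0,26-11)=15
  Job 5: p=10, d=13, C=36, tardiness=max(0,36-13)=23
  Job 6: p=8, d=27, C=44, tardiness=max(0,44-27)=17
Total tardiness = 65

65


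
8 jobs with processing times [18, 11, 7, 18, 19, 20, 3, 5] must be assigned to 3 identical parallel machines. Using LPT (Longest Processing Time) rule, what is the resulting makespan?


Sort jobs in decreasing order (LPT): [20, 19, 18, 18, 11, 7, 5, 3]
Assign each job to the least loaded machine:
  Machine 1: jobs [20, 7, 5], load = 32
  Machine 2: jobs [19, 11, 3], load = 33
  Machine 3: jobs [18, 18], load = 36
Makespan = max load = 36

36


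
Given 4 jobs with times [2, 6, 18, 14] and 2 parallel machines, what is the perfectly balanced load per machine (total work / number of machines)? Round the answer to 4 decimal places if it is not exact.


Total processing time = 2 + 6 + 18 + 14 = 40
Number of machines = 2
Ideal balanced load = 40 / 2 = 20.0

20.0


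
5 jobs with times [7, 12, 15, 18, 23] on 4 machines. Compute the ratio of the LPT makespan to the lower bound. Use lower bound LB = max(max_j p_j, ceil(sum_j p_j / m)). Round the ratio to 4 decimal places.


LPT order: [23, 18, 15, 12, 7]
Machine loads after assignment: [23, 18, 15, 19]
LPT makespan = 23
Lower bound = max(max_job, ceil(total/4)) = max(23, 19) = 23
Ratio = 23 / 23 = 1.0

1.0


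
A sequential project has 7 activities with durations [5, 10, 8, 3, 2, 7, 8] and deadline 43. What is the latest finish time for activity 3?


LF(activity 3) = deadline - sum of successor durations
Successors: activities 4 through 7 with durations [3, 2, 7, 8]
Sum of successor durations = 20
LF = 43 - 20 = 23

23


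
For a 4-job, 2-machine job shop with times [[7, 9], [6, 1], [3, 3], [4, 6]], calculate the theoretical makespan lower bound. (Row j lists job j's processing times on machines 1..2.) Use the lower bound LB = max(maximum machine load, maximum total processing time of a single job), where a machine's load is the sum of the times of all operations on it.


Machine loads:
  Machine 1: 7 + 6 + 3 + 4 = 20
  Machine 2: 9 + 1 + 3 + 6 = 19
Max machine load = 20
Job totals:
  Job 1: 16
  Job 2: 7
  Job 3: 6
  Job 4: 10
Max job total = 16
Lower bound = max(20, 16) = 20

20


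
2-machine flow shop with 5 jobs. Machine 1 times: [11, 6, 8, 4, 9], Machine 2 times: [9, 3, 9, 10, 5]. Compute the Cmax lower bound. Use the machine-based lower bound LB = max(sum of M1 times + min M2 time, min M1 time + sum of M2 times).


LB1 = sum(M1 times) + min(M2 times) = 38 + 3 = 41
LB2 = min(M1 times) + sum(M2 times) = 4 + 36 = 40
Lower bound = max(LB1, LB2) = max(41, 40) = 41

41


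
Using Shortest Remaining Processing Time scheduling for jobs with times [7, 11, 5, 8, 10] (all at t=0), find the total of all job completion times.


Since all jobs arrive at t=0, SRPT equals SPT ordering.
SPT order: [5, 7, 8, 10, 11]
Completion times:
  Job 1: p=5, C=5
  Job 2: p=7, C=12
  Job 3: p=8, C=20
  Job 4: p=10, C=30
  Job 5: p=11, C=41
Total completion time = 5 + 12 + 20 + 30 + 41 = 108

108


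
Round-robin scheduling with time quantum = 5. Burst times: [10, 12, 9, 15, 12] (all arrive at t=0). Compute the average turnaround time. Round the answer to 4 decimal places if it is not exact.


Time quantum = 5
Execution trace:
  J1 runs 5 units, time = 5
  J2 runs 5 units, time = 10
  J3 runs 5 units, time = 15
  J4 runs 5 units, time = 20
  J5 runs 5 units, time = 25
  J1 runs 5 units, time = 30
  J2 runs 5 units, time = 35
  J3 runs 4 units, time = 39
  J4 runs 5 units, time = 44
  J5 runs 5 units, time = 49
  J2 runs 2 units, time = 51
  J4 runs 5 units, time = 56
  J5 runs 2 units, time = 58
Finish times: [30, 51, 39, 56, 58]
Average turnaround = 234/5 = 46.8

46.8


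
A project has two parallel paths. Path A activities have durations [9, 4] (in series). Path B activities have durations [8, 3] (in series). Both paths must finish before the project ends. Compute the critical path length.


Path A total = 9 + 4 = 13
Path B total = 8 + 3 = 11
Critical path = longest path = max(13, 11) = 13

13


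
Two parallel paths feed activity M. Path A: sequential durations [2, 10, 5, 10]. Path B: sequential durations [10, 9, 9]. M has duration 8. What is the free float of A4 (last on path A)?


ES(A4) = sum of predecessors on chain A = 17
EF(A4) = ES + duration = 17 + 10 = 27
Successor of A4 is M. ES(M) = max(sum(A), sum(B)) = max(27, 28) = 28
Free float = ES(successor) - EF(current) = 28 - 27 = 1

1


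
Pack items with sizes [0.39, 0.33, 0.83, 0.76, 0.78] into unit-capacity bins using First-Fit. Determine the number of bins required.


Place items sequentially using First-Fit:
  Item 0.39 -> new Bin 1
  Item 0.33 -> Bin 1 (now 0.72)
  Item 0.83 -> new Bin 2
  Item 0.76 -> new Bin 3
  Item 0.78 -> new Bin 4
Total bins used = 4

4


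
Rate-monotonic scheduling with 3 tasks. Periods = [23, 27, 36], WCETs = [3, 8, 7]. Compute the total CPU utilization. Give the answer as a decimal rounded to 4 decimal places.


Compute individual utilizations (exact fractions):
  Task 1: C/T = 3/23 (approx. 0.1304)
  Task 2: C/T = 8/27 (approx. 0.2963)
  Task 3: C/T = 7/36 (approx. 0.1944)
Total utilization U = 3/23 + 8/27 + 7/36 = 1543/2484
Rounded to 4 decimal places: U = 0.6212
RM (Liu & Layland) bound for 3 tasks = 0.779763; compare with U = 1543/2484 (approx. 0.621176)
U <= bound, so schedulable by RM sufficient condition.

0.6212


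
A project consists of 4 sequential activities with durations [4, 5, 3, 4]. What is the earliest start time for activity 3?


Activity 3 starts after activities 1 through 2 complete.
Predecessor durations: [4, 5]
ES = 4 + 5 = 9

9


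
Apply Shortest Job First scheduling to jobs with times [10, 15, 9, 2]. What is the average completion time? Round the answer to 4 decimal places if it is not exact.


SJF order (ascending): [2, 9, 10, 15]
Completion times:
  Job 1: burst=2, C=2
  Job 2: burst=9, C=11
  Job 3: burst=10, C=21
  Job 4: burst=15, C=36
Average completion = 70/4 = 17.5

17.5


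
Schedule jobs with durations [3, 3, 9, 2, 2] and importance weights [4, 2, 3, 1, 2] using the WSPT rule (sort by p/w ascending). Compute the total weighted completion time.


Compute p/w ratios and sort ascending (WSPT): [(3, 4), (2, 2), (3, 2), (2, 1), (9, 3)]
Compute weighted completion times:
  Job (p=3,w=4): C=3, w*C=4*3=12
  Job (p=2,w=2): C=5, w*C=2*5=10
  Job (p=3,w=2): C=8, w*C=2*8=16
  Job (p=2,w=1): C=10, w*C=1*10=10
  Job (p=9,w=3): C=19, w*C=3*19=57
Total weighted completion time = 105

105


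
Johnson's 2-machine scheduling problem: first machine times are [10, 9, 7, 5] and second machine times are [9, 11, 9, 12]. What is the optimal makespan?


Apply Johnson's rule:
  Group 1 (a <= b): [(4, 5, 12), (3, 7, 9), (2, 9, 11)]
  Group 2 (a > b): [(1, 10, 9)]
Optimal job order: [4, 3, 2, 1]
Schedule:
  Job 4: M1 done at 5, M2 done at 17
  Job 3: M1 done at 12, M2 done at 26
  Job 2: M1 done at 21, M2 done at 37
  Job 1: M1 done at 31, M2 done at 46
Makespan = 46

46


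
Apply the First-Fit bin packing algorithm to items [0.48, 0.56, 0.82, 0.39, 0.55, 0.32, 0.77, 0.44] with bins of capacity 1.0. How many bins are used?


Place items sequentially using First-Fit:
  Item 0.48 -> new Bin 1
  Item 0.56 -> new Bin 2
  Item 0.82 -> new Bin 3
  Item 0.39 -> Bin 1 (now 0.87)
  Item 0.55 -> new Bin 4
  Item 0.32 -> Bin 2 (now 0.88)
  Item 0.77 -> new Bin 5
  Item 0.44 -> Bin 4 (now 0.99)
Total bins used = 5

5


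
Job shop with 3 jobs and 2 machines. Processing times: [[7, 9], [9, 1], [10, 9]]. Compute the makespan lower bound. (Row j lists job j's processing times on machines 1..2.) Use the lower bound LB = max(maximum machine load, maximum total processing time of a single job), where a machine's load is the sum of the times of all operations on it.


Machine loads:
  Machine 1: 7 + 9 + 10 = 26
  Machine 2: 9 + 1 + 9 = 19
Max machine load = 26
Job totals:
  Job 1: 16
  Job 2: 10
  Job 3: 19
Max job total = 19
Lower bound = max(26, 19) = 26

26


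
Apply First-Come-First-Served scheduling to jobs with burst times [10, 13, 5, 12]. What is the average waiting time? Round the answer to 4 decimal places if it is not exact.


FCFS order (as given): [10, 13, 5, 12]
Waiting times:
  Job 1: wait = 0
  Job 2: wait = 10
  Job 3: wait = 23
  Job 4: wait = 28
Sum of waiting times = 61
Average waiting time = 61/4 = 15.25

15.25


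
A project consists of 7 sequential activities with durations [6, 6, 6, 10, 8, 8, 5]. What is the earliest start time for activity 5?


Activity 5 starts after activities 1 through 4 complete.
Predecessor durations: [6, 6, 6, 10]
ES = 6 + 6 + 6 + 10 = 28

28


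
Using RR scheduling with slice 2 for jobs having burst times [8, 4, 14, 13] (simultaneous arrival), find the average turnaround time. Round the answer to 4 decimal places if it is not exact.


Time quantum = 2
Execution trace:
  J1 runs 2 units, time = 2
  J2 runs 2 units, time = 4
  J3 runs 2 units, time = 6
  J4 runs 2 units, time = 8
  J1 runs 2 units, time = 10
  J2 runs 2 units, time = 12
  J3 runs 2 units, time = 14
  J4 runs 2 units, time = 16
  J1 runs 2 units, time = 18
  J3 runs 2 units, time = 20
  J4 runs 2 units, time = 22
  J1 runs 2 units, time = 24
  J3 runs 2 units, time = 26
  J4 runs 2 units, time = 28
  J3 runs 2 units, time = 30
  J4 runs 2 units, time = 32
  J3 runs 2 units, time = 34
  J4 runs 2 units, time = 36
  J3 runs 2 units, time = 38
  J4 runs 1 units, time = 39
Finish times: [24, 12, 38, 39]
Average turnaround = 113/4 = 28.25

28.25


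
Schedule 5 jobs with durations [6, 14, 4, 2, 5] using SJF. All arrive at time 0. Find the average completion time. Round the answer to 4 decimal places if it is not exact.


SJF order (ascending): [2, 4, 5, 6, 14]
Completion times:
  Job 1: burst=2, C=2
  Job 2: burst=4, C=6
  Job 3: burst=5, C=11
  Job 4: burst=6, C=17
  Job 5: burst=14, C=31
Average completion = 67/5 = 13.4

13.4


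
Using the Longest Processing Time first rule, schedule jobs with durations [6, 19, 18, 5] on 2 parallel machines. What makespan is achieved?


Sort jobs in decreasing order (LPT): [19, 18, 6, 5]
Assign each job to the least loaded machine:
  Machine 1: jobs [19, 5], load = 24
  Machine 2: jobs [18, 6], load = 24
Makespan = max load = 24

24


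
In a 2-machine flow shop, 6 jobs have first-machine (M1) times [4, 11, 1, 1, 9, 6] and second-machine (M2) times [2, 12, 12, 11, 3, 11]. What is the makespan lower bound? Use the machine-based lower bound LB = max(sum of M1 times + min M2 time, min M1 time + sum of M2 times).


LB1 = sum(M1 times) + min(M2 times) = 32 + 2 = 34
LB2 = min(M1 times) + sum(M2 times) = 1 + 51 = 52
Lower bound = max(LB1, LB2) = max(34, 52) = 52

52


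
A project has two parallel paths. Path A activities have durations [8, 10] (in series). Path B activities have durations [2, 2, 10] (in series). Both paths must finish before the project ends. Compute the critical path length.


Path A total = 8 + 10 = 18
Path B total = 2 + 2 + 10 = 14
Critical path = longest path = max(18, 14) = 18

18


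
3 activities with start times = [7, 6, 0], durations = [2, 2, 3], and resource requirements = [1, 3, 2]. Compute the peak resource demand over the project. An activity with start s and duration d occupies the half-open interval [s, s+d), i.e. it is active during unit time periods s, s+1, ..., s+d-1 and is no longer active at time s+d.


Each activity i is active on [start_i, start_i + duration_i).
Compute total resource usage per time slot:
  t=0: active resources = [2], total = 2
  t=1: active resources = [2], total = 2
  t=2: active resources = [2], total = 2
  t=3: active resources = [], total = 0
  t=4: active resources = [], total = 0
  t=5: active resources = [], total = 0
  t=6: active resources = [3], total = 3
  t=7: active resources = [1, 3], total = 4
  t=8: active resources = [1], total = 1
Peak resource demand = 4

4


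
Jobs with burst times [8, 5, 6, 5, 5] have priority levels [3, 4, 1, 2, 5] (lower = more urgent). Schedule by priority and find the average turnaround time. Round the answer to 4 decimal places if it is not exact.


Sort by priority (ascending = highest first):
Order: [(1, 6), (2, 5), (3, 8), (4, 5), (5, 5)]
Completion times:
  Priority 1, burst=6, C=6
  Priority 2, burst=5, C=11
  Priority 3, burst=8, C=19
  Priority 4, burst=5, C=24
  Priority 5, burst=5, C=29
Average turnaround = 89/5 = 17.8

17.8


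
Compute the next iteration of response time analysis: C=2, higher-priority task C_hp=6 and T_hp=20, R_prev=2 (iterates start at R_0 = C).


R_next = C + ceil(R_prev / T_hp) * C_hp
ceil(2 / 20) = ceil(0.1) = 1
Interference = 1 * 6 = 6
R_next = 2 + 6 = 8

8


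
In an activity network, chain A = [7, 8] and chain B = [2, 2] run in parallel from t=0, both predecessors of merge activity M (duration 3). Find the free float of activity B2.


ES(B2) = sum of predecessors on chain B = 2
EF(B2) = ES + duration = 2 + 2 = 4
Successor of B2 is M. ES(M) = max(sum(A), sum(B)) = max(15, 4) = 15
Free float = ES(successor) - EF(current) = 15 - 4 = 11

11


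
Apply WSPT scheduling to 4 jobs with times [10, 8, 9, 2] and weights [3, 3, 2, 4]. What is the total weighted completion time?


Compute p/w ratios and sort ascending (WSPT): [(2, 4), (8, 3), (10, 3), (9, 2)]
Compute weighted completion times:
  Job (p=2,w=4): C=2, w*C=4*2=8
  Job (p=8,w=3): C=10, w*C=3*10=30
  Job (p=10,w=3): C=20, w*C=3*20=60
  Job (p=9,w=2): C=29, w*C=2*29=58
Total weighted completion time = 156

156


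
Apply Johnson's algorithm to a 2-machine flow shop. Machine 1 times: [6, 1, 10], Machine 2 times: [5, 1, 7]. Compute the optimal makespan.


Apply Johnson's rule:
  Group 1 (a <= b): [(2, 1, 1)]
  Group 2 (a > b): [(3, 10, 7), (1, 6, 5)]
Optimal job order: [2, 3, 1]
Schedule:
  Job 2: M1 done at 1, M2 done at 2
  Job 3: M1 done at 11, M2 done at 18
  Job 1: M1 done at 17, M2 done at 23
Makespan = 23

23


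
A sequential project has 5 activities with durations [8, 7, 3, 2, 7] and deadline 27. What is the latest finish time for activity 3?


LF(activity 3) = deadline - sum of successor durations
Successors: activities 4 through 5 with durations [2, 7]
Sum of successor durations = 9
LF = 27 - 9 = 18

18


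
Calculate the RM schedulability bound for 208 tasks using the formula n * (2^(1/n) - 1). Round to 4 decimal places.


Compute 2^(1/208) = 1.0033379971
Subtract 1: 1.0033379971 - 1 = 0.0033379971
Multiply by n: 208 * 0.0033379971 = 0.6943033968
Round to 4 dp: 0.6943

0.6943


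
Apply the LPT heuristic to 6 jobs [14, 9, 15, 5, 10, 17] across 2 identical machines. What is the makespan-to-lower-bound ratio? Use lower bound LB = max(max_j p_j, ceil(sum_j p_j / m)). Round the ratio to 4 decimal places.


LPT order: [17, 15, 14, 10, 9, 5]
Machine loads after assignment: [36, 34]
LPT makespan = 36
Lower bound = max(max_job, ceil(total/2)) = max(17, 35) = 35
Ratio = 36 / 35 = 1.0286

1.0286


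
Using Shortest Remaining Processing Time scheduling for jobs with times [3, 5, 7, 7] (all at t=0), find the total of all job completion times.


Since all jobs arrive at t=0, SRPT equals SPT ordering.
SPT order: [3, 5, 7, 7]
Completion times:
  Job 1: p=3, C=3
  Job 2: p=5, C=8
  Job 3: p=7, C=15
  Job 4: p=7, C=22
Total completion time = 3 + 8 + 15 + 22 = 48

48


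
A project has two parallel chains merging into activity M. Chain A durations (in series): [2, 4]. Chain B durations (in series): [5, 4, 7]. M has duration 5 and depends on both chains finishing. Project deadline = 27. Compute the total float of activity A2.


Forward pass: ES(A2) = sum of predecessors on chain A = 2
EF = ES + duration = 2 + 4 = 6
Backward pass: LF(M) = deadline = 27; LS(M) = 27 - 5 = 22
LF(A2) = LS(M) - sum(successors on chain A) = 22 - 0 = 22
LS = LF - duration = 22 - 4 = 18
Total float = LS - ES = 18 - 2 = 16

16


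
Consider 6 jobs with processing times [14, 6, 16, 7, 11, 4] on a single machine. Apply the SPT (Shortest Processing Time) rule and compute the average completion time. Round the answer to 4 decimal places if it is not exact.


Sort jobs by processing time (SPT order): [4, 6, 7, 11, 14, 16]
Compute completion times sequentially:
  Job 1: processing = 4, completes at 4
  Job 2: processing = 6, completes at 10
  Job 3: processing = 7, completes at 17
  Job 4: processing = 11, completes at 28
  Job 5: processing = 14, completes at 42
  Job 6: processing = 16, completes at 58
Sum of completion times = 159
Average completion time = 159/6 = 26.5

26.5


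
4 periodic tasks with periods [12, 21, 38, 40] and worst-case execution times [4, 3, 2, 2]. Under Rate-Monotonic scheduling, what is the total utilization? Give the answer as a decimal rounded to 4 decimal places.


Compute individual utilizations (exact fractions):
  Task 1: C/T = 4/12 = 1/3 (approx. 0.3333)
  Task 2: C/T = 3/21 = 1/7 (approx. 0.1429)
  Task 3: C/T = 2/38 = 1/19 (approx. 0.0526)
  Task 4: C/T = 2/40 = 1/20 (approx. 0.05)
Total utilization U = 1/3 + 1/7 + 1/19 + 1/20 = 4619/7980
Rounded to 4 decimal places: U = 0.5788
RM (Liu & Layland) bound for 4 tasks = 0.756828; compare with U = 4619/7980 (approx. 0.578822)
U <= bound, so schedulable by RM sufficient condition.

0.5788


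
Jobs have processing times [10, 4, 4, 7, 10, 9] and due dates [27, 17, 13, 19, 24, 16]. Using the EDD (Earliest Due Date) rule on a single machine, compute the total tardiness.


Sort by due date (EDD order): [(4, 13), (9, 16), (4, 17), (7, 19), (10, 24), (10, 27)]
Compute completion times and tardiness:
  Job 1: p=4, d=13, C=4, tardiness=max(0,4-13)=0
  Job 2: p=9, d=16, C=13, tardiness=max(0,13-16)=0
  Job 3: p=4, d=17, C=17, tardiness=max(0,17-17)=0
  Job 4: p=7, d=19, C=24, tardiness=max(0,24-19)=5
  Job 5: p=10, d=24, C=34, tardiness=max(0,34-24)=10
  Job 6: p=10, d=27, C=44, tardiness=max(0,44-27)=17
Total tardiness = 32

32


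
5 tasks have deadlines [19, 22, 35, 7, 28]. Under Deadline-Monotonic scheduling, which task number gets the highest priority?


Sort tasks by relative deadline (ascending):
  Task 4: deadline = 7
  Task 1: deadline = 19
  Task 2: deadline = 22
  Task 5: deadline = 28
  Task 3: deadline = 35
Priority order (highest first): [4, 1, 2, 5, 3]
Highest priority task = 4

4


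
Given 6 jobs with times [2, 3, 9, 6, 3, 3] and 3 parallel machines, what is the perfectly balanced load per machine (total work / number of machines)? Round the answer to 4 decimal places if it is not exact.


Total processing time = 2 + 3 + 9 + 6 + 3 + 3 = 26
Number of machines = 3
Ideal balanced load = 26 / 3 = 8.6667

8.6667
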